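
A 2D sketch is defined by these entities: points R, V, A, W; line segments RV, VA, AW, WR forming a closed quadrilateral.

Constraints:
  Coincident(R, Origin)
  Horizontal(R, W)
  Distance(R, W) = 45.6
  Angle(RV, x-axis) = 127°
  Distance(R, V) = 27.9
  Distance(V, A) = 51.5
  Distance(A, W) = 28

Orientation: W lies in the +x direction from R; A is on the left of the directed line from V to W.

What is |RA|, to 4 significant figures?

43.12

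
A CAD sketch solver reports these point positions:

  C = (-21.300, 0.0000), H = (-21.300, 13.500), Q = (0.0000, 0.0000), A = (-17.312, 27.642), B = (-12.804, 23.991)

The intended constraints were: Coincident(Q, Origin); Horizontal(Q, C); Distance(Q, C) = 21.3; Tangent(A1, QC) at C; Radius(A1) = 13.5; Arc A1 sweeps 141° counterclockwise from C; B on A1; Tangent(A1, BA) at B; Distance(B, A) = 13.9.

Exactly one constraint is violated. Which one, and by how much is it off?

Distance(B, A) = 13.9 — off by 8.10.

Q = (0.00, 0.00) ✓; Q.y = 0.00, C.y = 0.00 ✓; |QC| = 21.30 ✓; ∠(HC, CQ) = 90.00° ✓; |HC| = 13.50 ✓; bearing(H→B) − bearing(H→C) = 141.0° ✓; |HB| = 13.50 ✓; ∠(HB, BA) = 90.00° ✓; |BA| = 5.801 ✗.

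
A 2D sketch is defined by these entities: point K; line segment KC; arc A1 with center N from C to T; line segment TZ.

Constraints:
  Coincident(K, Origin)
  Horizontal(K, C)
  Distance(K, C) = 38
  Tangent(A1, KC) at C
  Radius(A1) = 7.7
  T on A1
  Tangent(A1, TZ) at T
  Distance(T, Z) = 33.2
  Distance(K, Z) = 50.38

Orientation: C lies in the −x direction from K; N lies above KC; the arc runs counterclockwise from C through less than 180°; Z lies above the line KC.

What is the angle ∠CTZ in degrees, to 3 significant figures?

136°

Checks: ∠(NC, CK) = 90.00° ✓; |NT| = 7.700 ✓; ∠(NT, TZ) = 90.00° ✓; |TZ| = 33.20 ✓; |KZ| = 50.38 ✓.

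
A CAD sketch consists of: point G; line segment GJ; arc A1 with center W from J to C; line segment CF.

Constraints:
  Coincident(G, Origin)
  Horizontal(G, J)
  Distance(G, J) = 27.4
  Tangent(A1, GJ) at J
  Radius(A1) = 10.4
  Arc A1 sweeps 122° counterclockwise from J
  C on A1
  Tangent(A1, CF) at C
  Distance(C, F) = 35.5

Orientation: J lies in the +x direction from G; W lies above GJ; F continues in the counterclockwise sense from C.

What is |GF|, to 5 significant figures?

49.199

On A1, J sits at bearing -90° from W; a 122° counterclockwise sweep puts C at bearing 32°, so C = W + 10.4·(cos 32°, sin 32°) = (36.220, 15.911). The tangent condition forces WC to be normal to CF, so CF runs along (−sin 32°, cos 32°); with |CF| = 35.5, F = (17.408, 46.017). Then |GF| = |F − G| = 49.199.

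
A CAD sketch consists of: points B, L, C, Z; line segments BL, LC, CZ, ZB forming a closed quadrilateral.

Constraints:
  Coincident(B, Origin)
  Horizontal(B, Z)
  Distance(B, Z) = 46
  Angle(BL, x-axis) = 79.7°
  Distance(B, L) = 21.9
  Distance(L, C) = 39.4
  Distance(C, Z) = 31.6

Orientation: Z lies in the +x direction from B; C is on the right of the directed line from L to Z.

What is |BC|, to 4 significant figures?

23.73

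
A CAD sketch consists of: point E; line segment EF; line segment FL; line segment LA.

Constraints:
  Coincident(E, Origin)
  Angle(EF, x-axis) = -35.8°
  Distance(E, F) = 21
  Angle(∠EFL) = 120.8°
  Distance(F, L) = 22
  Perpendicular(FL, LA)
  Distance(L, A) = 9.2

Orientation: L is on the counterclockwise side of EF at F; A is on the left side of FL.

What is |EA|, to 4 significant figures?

33.92

∠EFL = 120.8°, so FL runs at -35.8° + (180° − 120.8°) = 23.40° from the x-axis; with |FL| = 22.0, L = F + 22.0·(cos 23.40°, sin 23.40°) = (37.22, -3.547). FL is perpendicular to LA; with |LA| = 9.2 on the left of FL, A = L + 9.2·(-0.3971, 0.9178) = (33.57, 4.896). Then |EA| = |A − E| = 33.92.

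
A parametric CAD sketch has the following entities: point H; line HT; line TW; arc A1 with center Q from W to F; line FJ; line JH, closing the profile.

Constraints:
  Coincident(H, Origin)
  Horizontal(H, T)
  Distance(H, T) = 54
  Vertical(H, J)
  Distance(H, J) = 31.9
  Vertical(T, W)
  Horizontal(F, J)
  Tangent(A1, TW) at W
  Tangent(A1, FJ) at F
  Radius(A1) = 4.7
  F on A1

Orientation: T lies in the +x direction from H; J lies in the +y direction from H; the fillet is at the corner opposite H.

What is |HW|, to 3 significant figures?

60.5

H is at the origin; H and T share the same y with |HT| = 54.0 and T on the +x side, so T = (54.0, 0.00). HJ is vertical with |HJ| = 31.9 and J on the +y side, so J = (0.00, 31.9). The virtual corner opposite H is at (54.0, 31.9). A1 meets TW tangentially, so QW is at right angles to TW and tangency of A1 to FJ means the radius QF is perpendicular to FJ, with radius 4.7, so the center Q sits 4.7 in from both sides at Q = (49.3, 27.2). That places the tangent points at W = (54.0, 27.2) on TW and F = (49.3, 31.9) on FJ. Then |HW| = |W − H| = 60.5.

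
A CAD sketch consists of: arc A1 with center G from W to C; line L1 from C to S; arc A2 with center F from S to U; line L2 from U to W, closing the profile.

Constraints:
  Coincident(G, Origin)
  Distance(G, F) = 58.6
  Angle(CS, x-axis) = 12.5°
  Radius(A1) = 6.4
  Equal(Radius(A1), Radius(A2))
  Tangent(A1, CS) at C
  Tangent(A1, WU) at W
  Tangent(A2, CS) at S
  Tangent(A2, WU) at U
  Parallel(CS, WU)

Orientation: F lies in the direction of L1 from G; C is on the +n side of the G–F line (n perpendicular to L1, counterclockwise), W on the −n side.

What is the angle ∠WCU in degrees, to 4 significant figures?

77.68°

The slot axis is L1's direction at 12.5°, so u = (cos 12.5°, sin 12.5°) = (0.9763, 0.2164) and n = (−sin 12.5°, cos 12.5°) = (-0.2164, 0.9763). G is at the origin and F lies 58.6 along u from G, so F = 58.6·u = (57.21, 12.68). Tangency of A1 to both parallel lines with radius 6.4 puts C and W at G ± 6.4·n: C = (-1.385, 6.248), W = (1.385, -6.248). Equal radii place S and U the same way about F: S = F + 6.4·n = (55.83, 18.93), U = F − 6.4·n = (58.60, 6.435). Then cos ∠WCU = CW·CU / (|CW||CU|), giving 77.68°.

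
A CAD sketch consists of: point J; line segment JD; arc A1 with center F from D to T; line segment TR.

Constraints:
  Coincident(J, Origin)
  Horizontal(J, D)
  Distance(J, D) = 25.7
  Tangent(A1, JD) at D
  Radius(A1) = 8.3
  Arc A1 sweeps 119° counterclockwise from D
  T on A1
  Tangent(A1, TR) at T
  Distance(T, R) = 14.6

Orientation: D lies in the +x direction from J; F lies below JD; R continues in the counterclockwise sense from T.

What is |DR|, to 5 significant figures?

25.094

J is at the origin; J and D share the same y with |JD| = 25.7 and D on the +x side, so D = (25.700, 0.0000). Tangency of A1 to JD means the radius FD is perpendicular to JD, so F = D + (0, -8.3) = (25.700, -8.3000). On A1, D sits at bearing 90° from F; a 119° counterclockwise sweep puts T at bearing 209°, so T = F + 8.3·(cos 209°, sin 209°) = (18.441, -12.324). The tangent condition forces FT to be normal to TR, so TR runs along (−sin 209°, cos 209°); with |TR| = 14.6, R = (25.519, -25.093). Then |DR| = |R − D| = 25.094.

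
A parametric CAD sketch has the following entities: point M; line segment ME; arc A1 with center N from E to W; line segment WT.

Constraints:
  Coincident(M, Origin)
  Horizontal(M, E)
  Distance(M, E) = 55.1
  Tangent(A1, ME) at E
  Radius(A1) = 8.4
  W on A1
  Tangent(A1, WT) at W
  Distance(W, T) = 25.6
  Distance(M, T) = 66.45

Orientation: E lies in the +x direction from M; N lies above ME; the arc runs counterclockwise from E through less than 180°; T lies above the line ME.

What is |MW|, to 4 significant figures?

64.08

M is at the origin; M and E share the same y with |ME| = 55.1 and E on the +x side, so E = (55.10, 0.000). A1 meets ME tangentially, so NE is at right angles to ME, so N = E + (0, 8.4) = (55.10, 8.400). Since NW ⟂ WT (tangency), |NT| = √(8.4² + 25.6²) = 26.94 regardless of where W sits on A1. So T lies on both circle(M, 66.45) and circle(N, 26.94); the above-ME intersection is T = (56.29, 35.32). W is the foot of the tangent from T: W = (63.19, 10.66).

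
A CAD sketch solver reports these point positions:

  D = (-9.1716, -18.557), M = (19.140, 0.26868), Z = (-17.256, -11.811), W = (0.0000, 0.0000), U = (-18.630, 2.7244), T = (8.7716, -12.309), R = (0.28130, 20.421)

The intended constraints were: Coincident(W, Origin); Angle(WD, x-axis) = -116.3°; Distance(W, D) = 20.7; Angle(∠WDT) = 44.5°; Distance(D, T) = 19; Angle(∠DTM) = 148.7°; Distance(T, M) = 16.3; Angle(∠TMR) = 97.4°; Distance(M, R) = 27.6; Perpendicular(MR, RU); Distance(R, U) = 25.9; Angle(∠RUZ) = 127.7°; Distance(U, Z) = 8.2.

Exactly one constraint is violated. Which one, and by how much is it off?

Distance(U, Z) = 8.2 — off by 6.40.

W = (0.00, 0.00) ✓; WD at -116.3° ✓; |WD| = 20.70 ✓; ∠WDT = 44.50° ✓; |DT| = 19.00 ✓; ∠DTM = 148.7° ✓; |TM| = 16.30 ✓; ∠TMR = 97.40° ✓; |MR| = 27.60 ✓; ∠(MR, RU) = 90.00° ✓; |RU| = 25.90 ✓; ∠RUZ = 127.7° ✓; |UZ| = 14.60 ✗.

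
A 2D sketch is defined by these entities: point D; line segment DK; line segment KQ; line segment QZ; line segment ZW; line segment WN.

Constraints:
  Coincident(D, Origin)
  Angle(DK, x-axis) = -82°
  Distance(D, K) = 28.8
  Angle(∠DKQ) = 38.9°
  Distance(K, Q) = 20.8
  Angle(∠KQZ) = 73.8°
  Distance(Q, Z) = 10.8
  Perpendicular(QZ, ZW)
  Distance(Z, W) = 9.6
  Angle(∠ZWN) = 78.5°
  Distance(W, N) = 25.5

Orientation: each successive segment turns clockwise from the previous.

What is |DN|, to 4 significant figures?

33.03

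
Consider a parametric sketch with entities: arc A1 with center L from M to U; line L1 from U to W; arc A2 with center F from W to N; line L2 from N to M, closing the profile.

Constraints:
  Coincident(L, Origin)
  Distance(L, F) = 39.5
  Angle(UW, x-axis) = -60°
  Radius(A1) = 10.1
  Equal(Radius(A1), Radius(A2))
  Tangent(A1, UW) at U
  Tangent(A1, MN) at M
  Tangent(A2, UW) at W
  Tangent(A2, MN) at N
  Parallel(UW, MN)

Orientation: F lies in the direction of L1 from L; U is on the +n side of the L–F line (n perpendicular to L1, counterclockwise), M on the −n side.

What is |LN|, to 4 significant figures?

40.77

The slot axis is L1's direction at -60.0°, so u = (cos -60.0°, sin -60.0°) = (0.5000, -0.8660) and n = (−sin -60.0°, cos -60.0°) = (0.8660, 0.5000). L is at the origin and F lies 39.5 along u from L, so F = 39.5·u = (19.75, -34.21). Tangency of A1 to both parallel lines with radius 10.1 puts U and M at L ± 10.1·n: U = (8.747, 5.050), M = (-8.747, -5.050). Equal radii place W and N the same way about F: W = F + 10.1·n = (28.50, -29.16), N = F − 10.1·n = (11.00, -39.26). Then |LN| = |N − L| = 40.77.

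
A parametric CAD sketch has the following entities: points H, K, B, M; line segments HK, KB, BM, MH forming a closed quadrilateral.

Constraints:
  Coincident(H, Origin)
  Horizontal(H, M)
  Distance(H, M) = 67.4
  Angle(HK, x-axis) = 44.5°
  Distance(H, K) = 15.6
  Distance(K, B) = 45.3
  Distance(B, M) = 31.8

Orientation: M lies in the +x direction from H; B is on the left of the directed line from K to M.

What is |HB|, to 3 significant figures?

60.1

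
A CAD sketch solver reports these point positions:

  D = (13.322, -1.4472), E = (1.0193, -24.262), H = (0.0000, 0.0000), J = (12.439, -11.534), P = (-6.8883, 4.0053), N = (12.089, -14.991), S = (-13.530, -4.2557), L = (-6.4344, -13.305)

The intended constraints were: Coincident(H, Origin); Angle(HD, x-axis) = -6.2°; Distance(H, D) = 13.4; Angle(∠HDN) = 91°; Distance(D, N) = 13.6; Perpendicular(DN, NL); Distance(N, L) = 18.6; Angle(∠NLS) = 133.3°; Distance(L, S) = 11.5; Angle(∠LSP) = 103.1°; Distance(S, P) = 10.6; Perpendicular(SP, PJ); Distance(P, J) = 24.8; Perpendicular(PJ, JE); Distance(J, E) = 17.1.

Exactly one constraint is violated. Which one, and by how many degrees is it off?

Perpendicular(PJ, JE) — off by 3.10°.

H = (0.00, 0.00) ✓; HD at -6.200° ✓; |HD| = 13.40 ✓; ∠HDN = 91.00° ✓; |DN| = 13.60 ✓; ∠(DN, NL) = 90.00° ✓; |NL| = 18.60 ✓; ∠NLS = 133.3° ✓; |LS| = 11.50 ✓; ∠LSP = 103.1° ✓; |SP| = 10.60 ✓; ∠(SP, PJ) = 90.00° ✓; |PJ| = 24.80 ✓; ∠(PJ, JE) = 93.10° ✗; |JE| = 17.10 ✓.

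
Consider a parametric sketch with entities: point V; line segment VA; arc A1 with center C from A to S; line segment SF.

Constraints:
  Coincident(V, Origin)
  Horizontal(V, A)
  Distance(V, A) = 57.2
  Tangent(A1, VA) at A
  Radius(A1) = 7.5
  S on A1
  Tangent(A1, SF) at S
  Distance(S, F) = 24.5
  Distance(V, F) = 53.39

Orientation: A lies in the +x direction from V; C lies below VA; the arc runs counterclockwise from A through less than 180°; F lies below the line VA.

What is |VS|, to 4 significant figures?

50.23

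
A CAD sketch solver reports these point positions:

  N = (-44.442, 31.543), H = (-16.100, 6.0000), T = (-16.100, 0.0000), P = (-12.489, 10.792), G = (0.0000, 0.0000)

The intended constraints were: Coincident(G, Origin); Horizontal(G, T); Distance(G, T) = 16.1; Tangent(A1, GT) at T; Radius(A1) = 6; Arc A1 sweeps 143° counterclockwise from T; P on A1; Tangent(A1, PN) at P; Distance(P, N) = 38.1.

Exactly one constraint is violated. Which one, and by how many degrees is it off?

Tangent(A1, PN) at P — off by 4.00°.

G = (0.00, 0.00) ✓; G.y = 0.00, T.y = 0.00 ✓; |GT| = 16.10 ✓; ∠(HT, TG) = 90.00° ✓; |HT| = 6.000 ✓; bearing(H→P) − bearing(H→T) = 143.0° ✓; |HP| = 6.000 ✓; ∠(HP, PN) = 86.00° ✗; |PN| = 38.10 ✓.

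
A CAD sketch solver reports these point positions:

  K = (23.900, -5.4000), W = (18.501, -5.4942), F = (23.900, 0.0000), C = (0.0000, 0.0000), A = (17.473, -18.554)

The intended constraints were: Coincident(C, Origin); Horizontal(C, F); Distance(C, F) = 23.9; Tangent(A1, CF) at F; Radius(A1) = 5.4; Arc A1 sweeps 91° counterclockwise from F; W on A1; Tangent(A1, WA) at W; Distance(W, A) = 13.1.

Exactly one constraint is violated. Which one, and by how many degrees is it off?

Tangent(A1, WA) at W — off by 5.50°.

C = (0.00, 0.00) ✓; C.y = 0.00, F.y = 0.00 ✓; |CF| = 23.90 ✓; ∠(KF, FC) = 90.00° ✓; |KF| = 5.400 ✓; bearing(K→W) − bearing(K→F) = 91.00° ✓; |KW| = 5.400 ✓; ∠(KW, WA) = 95.50° ✗; |WA| = 13.10 ✓.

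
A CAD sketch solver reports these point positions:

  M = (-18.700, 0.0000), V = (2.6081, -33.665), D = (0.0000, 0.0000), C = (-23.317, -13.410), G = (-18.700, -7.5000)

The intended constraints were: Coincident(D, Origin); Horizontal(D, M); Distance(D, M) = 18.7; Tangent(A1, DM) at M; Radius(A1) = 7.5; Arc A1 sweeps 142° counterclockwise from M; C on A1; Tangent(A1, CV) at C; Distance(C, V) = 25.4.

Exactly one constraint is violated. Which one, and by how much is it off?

Distance(C, V) = 25.4 — off by 7.50.

D = (0.00, 0.00) ✓; D.y = 0.00, M.y = 0.00 ✓; |DM| = 18.70 ✓; ∠(GM, MD) = 90.00° ✓; |GM| = 7.500 ✓; bearing(G→C) − bearing(G→M) = 142.0° ✓; |GC| = 7.500 ✓; ∠(GC, CV) = 90.00° ✓; |CV| = 32.90 ✗.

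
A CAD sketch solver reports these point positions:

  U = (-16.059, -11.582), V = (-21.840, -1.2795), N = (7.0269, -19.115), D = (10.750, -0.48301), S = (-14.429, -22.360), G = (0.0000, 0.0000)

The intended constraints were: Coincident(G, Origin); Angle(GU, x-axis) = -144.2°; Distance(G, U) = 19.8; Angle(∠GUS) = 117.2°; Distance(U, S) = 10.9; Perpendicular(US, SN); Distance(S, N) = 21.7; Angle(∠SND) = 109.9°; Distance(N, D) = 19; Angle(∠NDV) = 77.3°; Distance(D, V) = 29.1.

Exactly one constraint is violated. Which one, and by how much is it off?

Distance(D, V) = 29.1 — off by 3.50.

G = (0.00, 0.00) ✓; GU at -144.2° ✓; |GU| = 19.80 ✓; ∠GUS = 117.2° ✓; |US| = 10.90 ✓; ∠(US, SN) = 90.00° ✓; |SN| = 21.70 ✓; ∠SND = 109.9° ✓; |ND| = 19.00 ✓; ∠NDV = 77.30° ✓; |DV| = 32.60 ✗.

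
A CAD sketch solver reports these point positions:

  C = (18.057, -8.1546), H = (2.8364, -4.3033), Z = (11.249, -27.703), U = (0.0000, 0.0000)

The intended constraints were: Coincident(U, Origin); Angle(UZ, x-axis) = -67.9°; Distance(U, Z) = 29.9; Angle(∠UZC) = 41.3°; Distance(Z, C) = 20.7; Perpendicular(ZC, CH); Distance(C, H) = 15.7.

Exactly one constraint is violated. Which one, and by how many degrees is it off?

Perpendicular(ZC, CH) — off by 5.00°.

U = (0.00, 0.00) ✓; UZ at -67.90° ✓; |UZ| = 29.90 ✓; ∠UZC = 41.30° ✓; |ZC| = 20.70 ✓; ∠(ZC, CH) = 95.00° ✗; |CH| = 15.70 ✓.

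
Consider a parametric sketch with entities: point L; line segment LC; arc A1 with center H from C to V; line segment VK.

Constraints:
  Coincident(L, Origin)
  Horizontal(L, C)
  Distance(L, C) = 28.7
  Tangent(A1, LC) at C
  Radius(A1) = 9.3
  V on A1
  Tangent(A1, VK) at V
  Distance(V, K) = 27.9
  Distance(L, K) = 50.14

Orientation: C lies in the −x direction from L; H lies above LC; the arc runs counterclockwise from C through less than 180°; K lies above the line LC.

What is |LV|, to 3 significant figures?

24.2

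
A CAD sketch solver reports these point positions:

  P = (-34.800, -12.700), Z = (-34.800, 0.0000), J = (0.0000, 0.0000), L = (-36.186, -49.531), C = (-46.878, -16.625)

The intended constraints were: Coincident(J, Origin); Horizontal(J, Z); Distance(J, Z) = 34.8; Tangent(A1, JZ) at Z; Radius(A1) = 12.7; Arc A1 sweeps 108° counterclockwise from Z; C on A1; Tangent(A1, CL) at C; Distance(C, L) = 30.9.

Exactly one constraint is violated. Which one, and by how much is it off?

Distance(C, L) = 30.9 — off by 3.70.

J = (0.00, 0.00) ✓; J.y = 0.00, Z.y = 0.00 ✓; |JZ| = 34.80 ✓; ∠(PZ, ZJ) = 90.00° ✓; |PZ| = 12.70 ✓; bearing(P→C) − bearing(P→Z) = 108.0° ✓; |PC| = 12.70 ✓; ∠(PC, CL) = 90.00° ✓; |CL| = 34.60 ✗.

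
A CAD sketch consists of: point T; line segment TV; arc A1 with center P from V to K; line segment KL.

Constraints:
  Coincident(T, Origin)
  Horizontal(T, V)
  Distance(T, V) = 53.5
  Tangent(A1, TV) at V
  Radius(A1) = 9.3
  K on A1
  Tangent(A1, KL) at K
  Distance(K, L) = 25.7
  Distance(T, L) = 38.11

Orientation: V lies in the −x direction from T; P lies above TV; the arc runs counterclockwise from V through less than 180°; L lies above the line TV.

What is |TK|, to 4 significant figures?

46.41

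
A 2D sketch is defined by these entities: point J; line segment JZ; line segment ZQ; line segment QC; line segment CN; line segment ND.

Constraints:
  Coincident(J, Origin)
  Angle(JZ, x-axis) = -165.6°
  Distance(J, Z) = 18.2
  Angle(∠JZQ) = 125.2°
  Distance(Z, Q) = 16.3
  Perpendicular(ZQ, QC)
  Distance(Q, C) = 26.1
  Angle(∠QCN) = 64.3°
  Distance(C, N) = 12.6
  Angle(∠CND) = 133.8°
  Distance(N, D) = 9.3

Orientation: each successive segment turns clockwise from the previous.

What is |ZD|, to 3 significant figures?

12.0

∠QCN = 64.3° gives CN at -66.1° from the x-axis; with |CN| = 12.6, N = (-8.02, 14.4). ∠CND = 133.8° gives ND at -112° from the x-axis; with |ND| = 9.3, D = (-11.5, 5.79). Then |ZD| = |D − Z| = 12.0.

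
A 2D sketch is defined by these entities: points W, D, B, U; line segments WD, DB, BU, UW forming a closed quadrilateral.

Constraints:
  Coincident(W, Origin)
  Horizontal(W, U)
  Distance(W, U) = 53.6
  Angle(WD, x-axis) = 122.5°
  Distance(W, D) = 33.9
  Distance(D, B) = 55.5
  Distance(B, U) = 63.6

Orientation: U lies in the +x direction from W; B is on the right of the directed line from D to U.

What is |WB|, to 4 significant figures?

25.70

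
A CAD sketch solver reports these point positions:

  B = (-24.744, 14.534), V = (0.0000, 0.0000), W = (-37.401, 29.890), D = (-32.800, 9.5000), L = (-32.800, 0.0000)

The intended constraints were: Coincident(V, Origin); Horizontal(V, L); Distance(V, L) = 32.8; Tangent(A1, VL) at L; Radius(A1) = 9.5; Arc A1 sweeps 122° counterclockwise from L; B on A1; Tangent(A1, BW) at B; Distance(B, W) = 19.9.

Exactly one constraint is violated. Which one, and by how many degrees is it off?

Tangent(A1, BW) at B — off by 7.50°.

V = (0.00, 0.00) ✓; V.y = 0.00, L.y = 0.00 ✓; |VL| = 32.80 ✓; ∠(DL, LV) = 90.00° ✓; |DL| = 9.500 ✓; bearing(D→B) − bearing(D→L) = 122.0° ✓; |DB| = 9.499 ✓; ∠(DB, BW) = 82.50° ✗; |BW| = 19.90 ✓.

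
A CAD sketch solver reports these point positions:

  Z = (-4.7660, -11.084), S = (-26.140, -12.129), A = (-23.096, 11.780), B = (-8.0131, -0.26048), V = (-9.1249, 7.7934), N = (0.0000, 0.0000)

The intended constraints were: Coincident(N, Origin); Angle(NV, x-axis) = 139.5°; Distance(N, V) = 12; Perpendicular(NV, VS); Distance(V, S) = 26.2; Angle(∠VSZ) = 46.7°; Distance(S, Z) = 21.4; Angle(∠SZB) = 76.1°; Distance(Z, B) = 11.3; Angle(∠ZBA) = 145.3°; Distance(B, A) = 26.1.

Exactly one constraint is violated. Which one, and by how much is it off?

Distance(B, A) = 26.1 — off by 6.80.

N = (0.00, 0.00) ✓; NV at 139.5° ✓; |NV| = 12.00 ✓; ∠(NV, VS) = 90.00° ✓; |VS| = 26.20 ✓; ∠VSZ = 46.70° ✓; |SZ| = 21.40 ✓; ∠SZB = 76.10° ✓; |ZB| = 11.30 ✓; ∠ZBA = 145.3° ✓; |BA| = 19.30 ✗.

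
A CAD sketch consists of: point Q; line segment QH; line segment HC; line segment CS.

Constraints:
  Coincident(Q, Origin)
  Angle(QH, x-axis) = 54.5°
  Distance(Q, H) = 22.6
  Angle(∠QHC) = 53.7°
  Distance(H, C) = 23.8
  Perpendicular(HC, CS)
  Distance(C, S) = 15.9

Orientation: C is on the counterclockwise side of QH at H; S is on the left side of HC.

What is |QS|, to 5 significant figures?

10.674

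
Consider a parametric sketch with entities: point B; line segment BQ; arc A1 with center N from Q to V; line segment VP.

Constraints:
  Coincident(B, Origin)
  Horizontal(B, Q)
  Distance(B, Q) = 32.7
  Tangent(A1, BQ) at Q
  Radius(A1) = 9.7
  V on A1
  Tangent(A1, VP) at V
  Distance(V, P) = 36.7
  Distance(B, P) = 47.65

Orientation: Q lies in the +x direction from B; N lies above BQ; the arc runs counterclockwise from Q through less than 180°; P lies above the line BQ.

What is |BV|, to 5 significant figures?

43.244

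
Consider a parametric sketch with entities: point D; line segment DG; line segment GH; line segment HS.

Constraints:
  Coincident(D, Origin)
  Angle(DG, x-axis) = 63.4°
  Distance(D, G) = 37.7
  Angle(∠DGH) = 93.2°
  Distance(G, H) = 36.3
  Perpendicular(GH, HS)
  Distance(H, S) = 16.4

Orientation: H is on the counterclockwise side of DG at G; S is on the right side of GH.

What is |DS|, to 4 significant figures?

66.30

∠DGH = 93.2°, so GH runs at 63.4° + (180° − 93.2°) = 150.2° from the x-axis; with |GH| = 36.3, H = G + 36.3·(cos 150.2°, sin 150.2°) = (-14.62, 51.75). The perpendicularity gives HS at right angles to GH; with |HS| = 16.4 on the right of GH, S = H + 16.4·(0.4970, 0.8678) = (-6.469, 65.98). Then |DS| = |S − D| = 66.30.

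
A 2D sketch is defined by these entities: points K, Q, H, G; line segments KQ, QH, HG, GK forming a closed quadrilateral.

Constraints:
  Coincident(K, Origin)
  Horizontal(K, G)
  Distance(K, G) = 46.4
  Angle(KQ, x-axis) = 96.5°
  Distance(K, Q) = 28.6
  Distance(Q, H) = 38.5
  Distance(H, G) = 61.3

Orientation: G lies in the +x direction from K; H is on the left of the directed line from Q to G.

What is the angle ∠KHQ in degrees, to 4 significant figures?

20.80°

K is at the origin; KG is horizontal with |KG| = 46.4 and G in +x, so G = (46.4, 0). KQ runs at 96.5° with |KQ| = 28.6, so Q = (-3.238, 28.42). H is determined by |QH| = 38.5 and |HG| = 61.3 together: it lies at the intersection of circle(Q, 38.5) and circle(G, 61.3). With |QG| = 57.20, the foot of the radical line on QG is 8.706 from Q and the perpendicular offset is √(38.5² − 8.706²) = 37.50. Taking the left-of-QG solution: H = (22.95, 56.64).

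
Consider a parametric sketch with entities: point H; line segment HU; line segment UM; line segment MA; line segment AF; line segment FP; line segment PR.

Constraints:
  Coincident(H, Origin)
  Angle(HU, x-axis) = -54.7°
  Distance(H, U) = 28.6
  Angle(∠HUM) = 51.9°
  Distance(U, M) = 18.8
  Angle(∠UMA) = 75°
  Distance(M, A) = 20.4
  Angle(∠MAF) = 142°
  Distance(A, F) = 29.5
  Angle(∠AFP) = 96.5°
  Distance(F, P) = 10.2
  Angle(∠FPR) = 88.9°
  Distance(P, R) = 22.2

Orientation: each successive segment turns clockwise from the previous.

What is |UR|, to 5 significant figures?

15.105

H is at the origin; HU runs at -54.7° with length 28.6, so U = (16.527, -23.342). ∠HUM = 51.9° gives UM at 177.20° from the x-axis; with |UM| = 18.8, M = (-2.2508, -22.423). ∠UMA = 75.0° gives MA at 72.200° from the x-axis; with |MA| = 20.4, A = (3.9854, -2.9997). ∠MAF = 142.0° gives AF at 34.200° from the x-axis; with |AF| = 29.5, F = (28.384, 13.582). ∠AFP = 96.5° gives FP at -49.300° from the x-axis; with |FP| = 10.2, P = (35.036, 5.8488). ∠FPR = 88.9° gives PR at -140.40° from the x-axis; with |PR| = 22.2, R = (17.930, -8.3020). Then |UR| = |R − U| = 15.105.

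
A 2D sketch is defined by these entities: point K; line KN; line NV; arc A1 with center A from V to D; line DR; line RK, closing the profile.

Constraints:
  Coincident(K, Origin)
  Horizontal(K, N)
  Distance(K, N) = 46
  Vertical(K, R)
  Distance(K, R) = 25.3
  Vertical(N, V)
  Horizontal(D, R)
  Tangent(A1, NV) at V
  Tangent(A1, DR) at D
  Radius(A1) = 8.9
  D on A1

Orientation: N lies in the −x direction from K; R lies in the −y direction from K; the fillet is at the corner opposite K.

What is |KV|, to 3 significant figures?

48.8

K is at the origin; K and N share the same y with |KN| = 46.0 and N on the −x side, so N = (-46.0, 0.00). K and R share the same x with |KR| = 25.3 and R on the −y side, so R = (0.00, -25.3). The virtual corner opposite K is at (-46.0, -25.3). A1 meets NV tangentially, so AV is at right angles to NV and A1 meets DR tangentially, so AD is at right angles to DR, with radius 8.9, so the center A sits 8.9 in from both sides at A = (-37.1, -16.4). That places the tangent points at V = (-46.0, -16.4) on NV and D = (-37.1, -25.3) on DR. Then |KV| = |V − K| = 48.8.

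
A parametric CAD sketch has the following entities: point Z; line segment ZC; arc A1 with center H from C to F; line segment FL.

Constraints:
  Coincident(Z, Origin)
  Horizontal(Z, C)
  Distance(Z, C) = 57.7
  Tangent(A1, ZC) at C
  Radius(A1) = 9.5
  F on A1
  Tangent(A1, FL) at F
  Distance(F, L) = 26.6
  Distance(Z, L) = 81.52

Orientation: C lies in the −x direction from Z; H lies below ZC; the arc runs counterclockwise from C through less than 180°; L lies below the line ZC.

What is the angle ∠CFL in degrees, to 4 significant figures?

144.2°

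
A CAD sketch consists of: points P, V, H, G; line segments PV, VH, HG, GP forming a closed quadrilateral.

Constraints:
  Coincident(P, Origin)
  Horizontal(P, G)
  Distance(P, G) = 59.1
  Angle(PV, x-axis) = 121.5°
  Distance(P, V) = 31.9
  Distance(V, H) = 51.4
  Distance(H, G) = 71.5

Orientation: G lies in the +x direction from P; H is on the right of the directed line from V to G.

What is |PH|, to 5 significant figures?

24.994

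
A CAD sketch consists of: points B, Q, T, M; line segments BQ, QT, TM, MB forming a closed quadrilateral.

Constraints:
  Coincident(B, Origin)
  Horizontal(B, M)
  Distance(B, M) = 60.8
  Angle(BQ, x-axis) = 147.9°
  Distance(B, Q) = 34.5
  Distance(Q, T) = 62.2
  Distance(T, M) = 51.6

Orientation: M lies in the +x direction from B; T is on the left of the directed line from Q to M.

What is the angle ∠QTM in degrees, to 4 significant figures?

107.3°

Checks: |QT| = 62.20 ✓; |TM| = 51.60 ✓.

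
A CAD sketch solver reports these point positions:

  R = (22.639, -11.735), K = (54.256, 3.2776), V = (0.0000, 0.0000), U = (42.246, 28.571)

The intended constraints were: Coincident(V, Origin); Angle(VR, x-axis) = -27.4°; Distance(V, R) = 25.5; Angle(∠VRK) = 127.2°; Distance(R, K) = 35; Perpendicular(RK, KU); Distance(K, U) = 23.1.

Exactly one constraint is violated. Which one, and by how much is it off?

Distance(K, U) = 23.1 — off by 4.90.

V = (0.00, 0.00) ✓; VR at -27.40° ✓; |VR| = 25.50 ✓; ∠VRK = 127.2° ✓; |RK| = 35.00 ✓; ∠(RK, KU) = 90.00° ✓; |KU| = 28.00 ✗.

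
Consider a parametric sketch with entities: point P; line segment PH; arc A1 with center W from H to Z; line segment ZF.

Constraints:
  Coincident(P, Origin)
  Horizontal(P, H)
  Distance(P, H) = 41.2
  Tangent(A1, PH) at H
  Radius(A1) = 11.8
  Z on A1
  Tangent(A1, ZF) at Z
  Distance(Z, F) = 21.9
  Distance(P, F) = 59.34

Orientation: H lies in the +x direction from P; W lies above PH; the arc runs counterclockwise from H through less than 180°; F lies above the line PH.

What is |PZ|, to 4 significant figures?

54.65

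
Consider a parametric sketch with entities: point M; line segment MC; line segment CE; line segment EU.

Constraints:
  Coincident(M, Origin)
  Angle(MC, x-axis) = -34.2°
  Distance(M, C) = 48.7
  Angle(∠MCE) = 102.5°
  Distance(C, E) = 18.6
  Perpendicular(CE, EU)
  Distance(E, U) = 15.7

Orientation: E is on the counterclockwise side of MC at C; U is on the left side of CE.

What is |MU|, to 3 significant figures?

43.2

∠MCE = 102.5°, so CE runs at -34.2° + (180° − 102.5°) = 43.3° from the x-axis; with |CE| = 18.6, E = C + 18.6·(cos 43.3°, sin 43.3°) = (53.8, -14.6). CE ⟂ EU; with |EU| = 15.7 on the left of CE, U = E + 15.7·(-0.686, 0.728) = (43.0, -3.19). Then |MU| = |U − M| = 43.2.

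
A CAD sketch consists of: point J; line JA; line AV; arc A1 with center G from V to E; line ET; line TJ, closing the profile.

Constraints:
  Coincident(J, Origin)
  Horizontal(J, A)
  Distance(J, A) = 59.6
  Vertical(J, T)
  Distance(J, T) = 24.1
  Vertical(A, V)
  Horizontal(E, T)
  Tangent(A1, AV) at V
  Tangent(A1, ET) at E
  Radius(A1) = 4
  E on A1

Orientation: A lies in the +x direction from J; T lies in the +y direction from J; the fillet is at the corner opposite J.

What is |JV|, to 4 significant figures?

62.90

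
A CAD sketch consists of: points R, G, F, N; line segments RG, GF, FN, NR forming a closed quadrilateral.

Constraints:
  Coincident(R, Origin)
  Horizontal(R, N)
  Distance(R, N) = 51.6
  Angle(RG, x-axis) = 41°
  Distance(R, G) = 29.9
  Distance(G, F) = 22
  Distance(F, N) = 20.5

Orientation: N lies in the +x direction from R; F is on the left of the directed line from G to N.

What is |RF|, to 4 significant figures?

48.54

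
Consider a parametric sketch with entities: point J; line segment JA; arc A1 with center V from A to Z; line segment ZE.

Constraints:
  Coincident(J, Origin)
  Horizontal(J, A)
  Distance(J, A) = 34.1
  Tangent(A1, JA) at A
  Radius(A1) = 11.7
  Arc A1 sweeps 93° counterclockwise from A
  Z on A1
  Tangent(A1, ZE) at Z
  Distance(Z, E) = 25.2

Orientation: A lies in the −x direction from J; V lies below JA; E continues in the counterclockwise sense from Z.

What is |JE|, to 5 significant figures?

58.153

J is at the origin; J and A share the same y with |JA| = 34.1 and A on the −x side, so A = (-34.100, 0.0000). The tangent condition forces VA to be normal to JA, so V = A + (0, -11.7) = (-34.100, -11.700). On A1, A sits at bearing 90° from V; a 93° counterclockwise sweep puts Z at bearing 183°, so Z = V + 11.7·(cos 183°, sin 183°) = (-45.784, -12.312). The tangent condition forces VZ to be normal to ZE, so ZE runs along (−sin 183°, cos 183°); with |ZE| = 25.2, E = (-44.465, -37.478). Then |JE| = |E − J| = 58.153.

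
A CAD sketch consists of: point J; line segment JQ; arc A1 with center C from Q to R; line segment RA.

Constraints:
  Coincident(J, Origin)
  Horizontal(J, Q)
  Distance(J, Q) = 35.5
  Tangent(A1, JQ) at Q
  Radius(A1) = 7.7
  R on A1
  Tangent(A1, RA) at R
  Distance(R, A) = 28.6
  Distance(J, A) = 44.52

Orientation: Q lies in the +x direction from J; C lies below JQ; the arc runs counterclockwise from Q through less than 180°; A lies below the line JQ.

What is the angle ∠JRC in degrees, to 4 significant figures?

168.2°

Checks: ∠(CQ, QJ) = 90.00° ✓; |CQ| = 7.700 ✓; |CR| = 7.700 ✓; ∠(CR, RA) = 90.00° ✓; |RA| = 28.60 ✓; |JA| = 44.52 ✓.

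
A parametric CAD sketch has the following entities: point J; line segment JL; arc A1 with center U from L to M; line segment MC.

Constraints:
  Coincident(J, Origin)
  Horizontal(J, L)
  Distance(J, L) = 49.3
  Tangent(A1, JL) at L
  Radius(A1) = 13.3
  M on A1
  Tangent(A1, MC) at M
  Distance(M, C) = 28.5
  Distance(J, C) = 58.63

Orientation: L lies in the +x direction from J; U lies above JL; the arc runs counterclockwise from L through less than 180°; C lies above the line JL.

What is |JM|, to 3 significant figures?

63.1

J is at the origin; J and L share the same y with |JL| = 49.3 and L on the +x side, so L = (49.3, 0.00). The tangent condition forces UL to be normal to JL, so U = L + (0, 13.3) = (49.3, 13.3). Since UM ⟂ MC (tangency), |UC| = √(13.3² + 28.5²) = 31.5 regardless of where M sits on A1. So C lies on both circle(J, 58.63) and circle(U, 31.5); the above-JL intersection is C = (39.6, 43.2). M is the foot of the tangent from C: M = (59.0, 22.4).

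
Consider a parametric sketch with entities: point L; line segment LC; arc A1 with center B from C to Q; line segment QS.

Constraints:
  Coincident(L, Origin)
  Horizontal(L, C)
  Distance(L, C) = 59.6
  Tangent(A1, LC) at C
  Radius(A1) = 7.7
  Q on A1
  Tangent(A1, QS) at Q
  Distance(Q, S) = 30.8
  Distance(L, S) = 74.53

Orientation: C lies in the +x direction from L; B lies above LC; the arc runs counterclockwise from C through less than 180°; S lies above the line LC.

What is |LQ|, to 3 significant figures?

67.8

Checks: |BQ| = 7.700 ✓; ∠(BQ, QS) = 90.00° ✓; |QS| = 30.80 ✓; |LS| = 74.53 ✓.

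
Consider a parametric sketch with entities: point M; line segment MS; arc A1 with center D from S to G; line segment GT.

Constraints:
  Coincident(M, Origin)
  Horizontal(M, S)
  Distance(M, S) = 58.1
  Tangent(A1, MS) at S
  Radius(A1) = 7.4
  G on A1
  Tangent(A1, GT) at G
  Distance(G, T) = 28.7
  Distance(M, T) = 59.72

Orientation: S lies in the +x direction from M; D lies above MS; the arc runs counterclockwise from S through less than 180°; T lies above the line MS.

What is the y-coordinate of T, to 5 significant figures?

35.321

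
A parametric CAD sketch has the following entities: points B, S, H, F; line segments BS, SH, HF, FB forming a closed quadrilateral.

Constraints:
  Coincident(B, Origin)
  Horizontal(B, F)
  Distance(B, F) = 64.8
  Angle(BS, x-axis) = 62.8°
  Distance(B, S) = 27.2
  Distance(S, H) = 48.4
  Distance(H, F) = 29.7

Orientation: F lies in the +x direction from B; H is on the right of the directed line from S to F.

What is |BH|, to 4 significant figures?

42.70

B is at the origin; BF is horizontal with |BF| = 64.8 and F in +x, so F = (64.8, 0). BS runs at 62.8° with |BS| = 27.2, so S = (12.43, 24.19). H is determined by |SH| = 48.4 and |HF| = 29.7 together: it lies at the intersection of circle(S, 48.4) and circle(F, 29.7). With |SF| = 57.68, the foot of the radical line on SF is 41.50 from S and the perpendicular offset is √(48.4² − 41.50²) = 24.90. Taking the right-of-SF solution: H = (39.66, -15.82).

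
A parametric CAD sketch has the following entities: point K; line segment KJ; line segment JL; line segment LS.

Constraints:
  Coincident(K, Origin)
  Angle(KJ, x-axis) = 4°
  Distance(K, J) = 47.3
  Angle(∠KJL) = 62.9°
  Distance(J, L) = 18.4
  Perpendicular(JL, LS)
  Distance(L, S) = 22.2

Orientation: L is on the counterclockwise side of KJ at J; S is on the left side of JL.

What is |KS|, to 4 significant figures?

20.15

K is at the origin; KJ runs at 4.0° with length 47.3, so J = 47.3·(cos 4.0°, sin 4.0°) = (47.18, 3.299). ∠KJL = 62.9°, so JL runs at 4.0° + (180° − 62.9°) = 121.1° from the x-axis; with |JL| = 18.4, L = J + 18.4·(cos 121.1°, sin 121.1°) = (37.68, 19.05). The perpendicularity gives LS at right angles to JL; with |LS| = 22.2 on the left of JL, S = L + 22.2·(-0.8563, -0.5165) = (18.67, 7.588). Then |KS| = |S − K| = 20.15.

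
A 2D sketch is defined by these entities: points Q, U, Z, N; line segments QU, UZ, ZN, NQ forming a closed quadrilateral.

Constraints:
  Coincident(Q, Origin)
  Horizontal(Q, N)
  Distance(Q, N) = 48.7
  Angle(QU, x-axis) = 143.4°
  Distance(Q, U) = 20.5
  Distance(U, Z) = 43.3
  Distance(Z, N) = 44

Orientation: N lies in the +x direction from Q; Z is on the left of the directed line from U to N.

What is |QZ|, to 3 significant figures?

40.0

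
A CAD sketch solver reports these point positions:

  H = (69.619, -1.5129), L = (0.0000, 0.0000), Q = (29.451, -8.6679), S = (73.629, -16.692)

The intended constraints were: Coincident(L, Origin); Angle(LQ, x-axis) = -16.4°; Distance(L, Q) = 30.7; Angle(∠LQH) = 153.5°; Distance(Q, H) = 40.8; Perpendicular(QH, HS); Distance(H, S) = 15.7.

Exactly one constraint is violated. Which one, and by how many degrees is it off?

Perpendicular(QH, HS) — off by 4.70°.

L = (0.00, 0.00) ✓; LQ at -16.40° ✓; |LQ| = 30.70 ✓; ∠LQH = 153.5° ✓; |QH| = 40.80 ✓; ∠(QH, HS) = 85.30° ✗; |HS| = 15.70 ✓.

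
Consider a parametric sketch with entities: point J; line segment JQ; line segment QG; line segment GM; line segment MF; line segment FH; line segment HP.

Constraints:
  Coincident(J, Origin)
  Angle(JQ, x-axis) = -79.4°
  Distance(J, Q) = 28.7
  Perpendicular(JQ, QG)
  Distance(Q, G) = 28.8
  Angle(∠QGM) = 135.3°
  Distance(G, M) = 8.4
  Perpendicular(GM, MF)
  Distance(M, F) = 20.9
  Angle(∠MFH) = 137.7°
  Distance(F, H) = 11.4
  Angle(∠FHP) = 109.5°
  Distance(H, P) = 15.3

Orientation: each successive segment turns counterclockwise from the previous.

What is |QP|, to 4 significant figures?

7.760

J is at the origin; JQ runs at -79.4° with length 28.7, so Q = (5.279, -28.21). The perpendicularity gives QG at right angles to JQ, so QG runs at 10.60°; with |QG| = 28.8, G = (33.59, -22.91). ∠QGM = 135.3° gives GM at 55.30° from the x-axis; with |GM| = 8.4, M = (38.37, -16.01). GM ⟂ MF, so MF runs at 145.3°; with |MF| = 20.9, F = (21.19, -4.108). ∠MFH = 137.7° gives FH at -172.4° from the x-axis; with |FH| = 11.4, H = (9.887, -5.616). ∠FHP = 109.5° gives HP at -101.9° from the x-axis; with |HP| = 15.3, P = (6.732, -20.59). Then |QP| = |P − Q| = 7.760.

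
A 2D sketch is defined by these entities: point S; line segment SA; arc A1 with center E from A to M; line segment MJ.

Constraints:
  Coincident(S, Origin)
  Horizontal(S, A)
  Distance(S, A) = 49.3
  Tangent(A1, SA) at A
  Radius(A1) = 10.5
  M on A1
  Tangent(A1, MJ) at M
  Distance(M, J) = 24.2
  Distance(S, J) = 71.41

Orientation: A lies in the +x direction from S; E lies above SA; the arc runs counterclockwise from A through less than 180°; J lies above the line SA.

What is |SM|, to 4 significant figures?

60.33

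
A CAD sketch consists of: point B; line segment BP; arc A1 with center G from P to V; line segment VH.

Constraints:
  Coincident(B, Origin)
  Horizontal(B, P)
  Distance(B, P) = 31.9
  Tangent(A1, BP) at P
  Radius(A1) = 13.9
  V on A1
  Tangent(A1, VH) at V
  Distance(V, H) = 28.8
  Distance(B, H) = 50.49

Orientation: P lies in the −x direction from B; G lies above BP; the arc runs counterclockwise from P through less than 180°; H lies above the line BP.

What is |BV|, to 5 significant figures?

24.522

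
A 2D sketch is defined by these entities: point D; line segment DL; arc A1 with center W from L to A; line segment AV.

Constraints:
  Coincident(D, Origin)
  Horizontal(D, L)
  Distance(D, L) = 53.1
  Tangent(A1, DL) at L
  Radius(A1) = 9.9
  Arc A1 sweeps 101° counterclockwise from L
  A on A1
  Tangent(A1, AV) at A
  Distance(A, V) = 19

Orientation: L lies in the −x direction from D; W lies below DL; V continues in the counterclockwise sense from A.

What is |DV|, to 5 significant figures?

66.561

D is at the origin; DL is horizontal with |DL| = 53.1 and L on the −x side, so L = (-53.100, 0.0000). The tangent condition forces WL to be normal to DL, so W = L + (0, -9.9) = (-53.100, -9.9000). On A1, L sits at bearing 90° from W; a 101° counterclockwise sweep puts A at bearing 191°, so A = W + 9.9·(cos 191°, sin 191°) = (-62.818, -11.789). Since A1 is tangent to AV there, WA ⟂ AV, so AV runs along (−sin 191°, cos 191°); with |AV| = 19.0, V = (-59.193, -30.440). Then |DV| = |V − D| = 66.561.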